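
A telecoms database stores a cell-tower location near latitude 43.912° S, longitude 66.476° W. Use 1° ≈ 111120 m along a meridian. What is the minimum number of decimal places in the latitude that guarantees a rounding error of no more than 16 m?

4 decimal places

One degree of latitude covers 111120 m.
Rounding to N decimal places gives at most 0.5 × 10⁻ᴺ degrees of error, i.e. 0.5 × 10⁻ᴺ × 111120 m.
Setting 55560 × 10⁻ᴺ ≤ 16 gives 10ᴺ ≥ 3472, i.e. N ≥ 3.54.
At 3 places the error can reach 55.6 m, but 4 places keeps it to 5.56 m.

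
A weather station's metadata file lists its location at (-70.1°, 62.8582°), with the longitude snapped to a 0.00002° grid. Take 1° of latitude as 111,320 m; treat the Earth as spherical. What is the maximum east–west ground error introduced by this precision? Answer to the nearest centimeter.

With a 0.00002° grid the true value lies within half a step, ±0.00002°/2 = ±1e-05°, of the stored one.
One degree of longitude at 70.1° is 111320 × cos 70.1° ≈ 111320 × 0.3404 = 37891.1 m.
Maximum E–W displacement: 1e-05 × 37891.1 = 0.378911 m.
That is 0.378911 m = 37.891 cm.

38 centimeters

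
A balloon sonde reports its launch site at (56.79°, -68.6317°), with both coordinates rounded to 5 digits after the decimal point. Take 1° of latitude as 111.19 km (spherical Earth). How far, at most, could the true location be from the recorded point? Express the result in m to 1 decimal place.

0.6 m

Rounding to 5 decimal places leaves each coordinate within ±5e-06° of the true value.
N–S: 5e-06° × 111190 m/° = 0.55595 m.
Longitude error → 5e-06 × 111190 × cos 56.79° = 5e-06 × 111190 × 0.5477 ≈ 0.304499 m.
Combining orthogonally: (0.55595² + 0.304499²)^½ ≈ 0.633877 m.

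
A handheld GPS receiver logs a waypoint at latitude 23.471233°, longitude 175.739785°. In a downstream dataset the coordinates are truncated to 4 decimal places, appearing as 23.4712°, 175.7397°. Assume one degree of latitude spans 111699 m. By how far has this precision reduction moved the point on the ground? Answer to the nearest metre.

The latitude changed by +0.000033° and the longitude by +0.000085°.
N–S: 0.000033° × 111699 m/° = 3.68607 m.
E–W at 23.4712°: 0.000085° × 111699 × cos 23.4712° = 0.000085 × 111699 × 0.9173 ≈ 8.70885 m.
Distance: √(3.68607² + 8.70885²) ≈ 9.45681 m.

9 metres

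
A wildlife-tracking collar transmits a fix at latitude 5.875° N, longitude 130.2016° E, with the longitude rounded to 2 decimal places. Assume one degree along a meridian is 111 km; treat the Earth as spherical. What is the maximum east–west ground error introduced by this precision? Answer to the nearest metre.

552 metres

Rounding to 2 decimal places leaves the longitude within ±0.005° of the true value.
One degree of longitude at 5.875° is 111000 × cos 5.875° ≈ 111000 × 0.9947 = 110417 m.
East–west error: 0.005° × 110417 m/° ≈ 552.085 m.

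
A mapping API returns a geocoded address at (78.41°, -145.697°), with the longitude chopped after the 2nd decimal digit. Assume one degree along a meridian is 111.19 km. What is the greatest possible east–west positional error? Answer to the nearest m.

223 m

Truncating at 2 decimal places can drop up to a full unit in the last place, so the longitude may be off by as much as 0.01°.
Parallels shrink by cos φ, so at 78.41° a degree of longitude is 111190 × 0.2009 ≈ 22338.8 m.
Maximum E–W displacement: 0.01 × 22338.8 = 223.388 m.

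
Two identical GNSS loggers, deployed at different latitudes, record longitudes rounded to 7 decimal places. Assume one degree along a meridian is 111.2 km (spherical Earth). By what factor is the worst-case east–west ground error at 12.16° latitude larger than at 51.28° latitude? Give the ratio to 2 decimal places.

Rounding to 7 decimal places leaves the longitude within ±5e-08° of the true value.
At 12.16°: 5e-08° × 111200 × cos 12.16° = 5e-08 × 111200 × 0.9776 ≈ 0.0054353 m.
Error at 51.28° = 5e-08° × 111200 × cos 51.28° ≈ 0.00556 × 0.6255 = 0.0034779 m.
The ratio reduces to cos 12.16° / cos 51.28° = 0.9776/0.6255 ≈ 1.5628.

1.56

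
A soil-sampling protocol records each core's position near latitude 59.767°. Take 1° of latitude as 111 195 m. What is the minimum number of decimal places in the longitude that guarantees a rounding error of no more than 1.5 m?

5

At 59.767° one degree of longitude covers 111195 × cos 59.767° ≈ 111195 × 0.5035 ≈ 55988.6 m.
N decimal places → at most half a unit in the last place, 0.5 × 10⁻ᴺ° = 55988.6/2 × 10⁻ᴺ m.
Setting 27994.3 × 10⁻ᴺ ≤ 1.5 gives 10ᴺ ≥ 1.866e+04, i.e. N ≥ 4.27.
At 4 places the error can reach 2.8 m, but 5 places keeps it to 0.28 m.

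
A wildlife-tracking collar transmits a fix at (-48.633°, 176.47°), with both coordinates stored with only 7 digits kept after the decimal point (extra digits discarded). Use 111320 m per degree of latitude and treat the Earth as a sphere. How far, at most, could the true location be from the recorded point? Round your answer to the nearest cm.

Truncating at 7 decimal places can drop up to a full unit in the last place, so each coordinate may be off by as much as 1e-07°.
N–S: 1e-07° × 111320 m/° = 0.011132 m.
East–west component at 48.633°: 1e-07° × 111320 × cos 48.633° ≈ 1e-07 × 73569.1 ≈ 0.00735691 m.
Worst case both components are at the extreme and orthogonal: √(0.011132² + 0.00735691²) ≈ 0.0133434 m.
That is 0.0133434 m = 1.3343 cm.

1 cm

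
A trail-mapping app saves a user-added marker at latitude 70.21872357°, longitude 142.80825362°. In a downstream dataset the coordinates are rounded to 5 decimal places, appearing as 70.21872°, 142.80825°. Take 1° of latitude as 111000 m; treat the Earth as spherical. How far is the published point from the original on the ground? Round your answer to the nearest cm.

42 cm

The latitude changed by +0.00000357° and the longitude by +0.00000362°.
N–S: 0.00000357° × 111000 m/° = 0.39627 m.
East–west at this latitude: 0.00000362° × 111000 × cos 70.2187° ≈ 0.00000362 × 37565.8 = 0.135988 m.
Combined displacement = (0.39627² + 0.135988²)^½ ≈ 0.418954 m.
That is 0.418954 m = 41.895 cm.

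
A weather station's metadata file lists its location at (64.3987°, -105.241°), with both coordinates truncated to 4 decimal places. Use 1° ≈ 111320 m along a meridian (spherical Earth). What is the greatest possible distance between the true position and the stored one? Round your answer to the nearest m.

Truncating at 4 decimal places can drop up to a full unit in the last place, so each coordinate may be off by as much as 0.0001°.
North–south component: 0.0001° × 111320 = 11.132 m.
East–west component at 64.3987°: 0.0001° × 111320 × cos 64.3987° ≈ 0.0001 × 48102.1 ≈ 4.81021 m.
Combining orthogonally: (11.132² + 4.81021²)^½ ≈ 12.1268 m.

12 m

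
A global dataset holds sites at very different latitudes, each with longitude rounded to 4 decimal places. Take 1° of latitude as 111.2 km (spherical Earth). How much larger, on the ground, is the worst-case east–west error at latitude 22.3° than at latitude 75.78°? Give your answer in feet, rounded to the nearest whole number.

12 feet

Rounding to 4 decimal places leaves the longitude within ±5e-05° of the true value.
Error at 22.3° = 5e-05° × 111200 × cos 22.3° ≈ 5.56 × 0.9252 = 5.1442 m.
Error at 75.78° = 5e-05° × 111200 × cos 75.78° ≈ 5.56 × 0.2456 = 1.3658 m.
So the lower-latitude error exceeds the higher by 5.1442 − 1.3658 = 3.7784 m.
Converting: 3.77838 m × 3.2808 ft/m ≈ 12.396 ft.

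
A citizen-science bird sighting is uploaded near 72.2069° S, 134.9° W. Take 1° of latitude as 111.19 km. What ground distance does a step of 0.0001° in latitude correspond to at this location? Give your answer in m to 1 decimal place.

11.1 m

Along a meridian 0.0001° is 0.0001 × 111190 = 11.119 m.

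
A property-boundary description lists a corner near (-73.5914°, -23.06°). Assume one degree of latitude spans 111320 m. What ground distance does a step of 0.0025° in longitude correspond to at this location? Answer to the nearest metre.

79 metres

0.0025° of longitude at 73.5914° is 0.0025 × 111320 × cos 73.5914° ≈ 0.0025 × 31446.3 = 78.6157 m.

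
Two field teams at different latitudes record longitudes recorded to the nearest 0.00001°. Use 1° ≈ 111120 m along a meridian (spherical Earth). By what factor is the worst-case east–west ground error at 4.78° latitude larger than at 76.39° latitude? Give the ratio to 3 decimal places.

4.235

Rounding to 5 decimal places leaves the longitude within ±5e-06° of the true value.
At 4.78°: 5e-06° × 111120 × cos 4.78° = 5e-06 × 111120 × 0.9965 ≈ 0.55367 m.
Error at 76.39° = 5e-06° × 111120 × cos 76.39° ≈ 0.5556 × 0.2353 = 0.13074 m.
The ratio reduces to cos 4.78° / cos 76.39° = 0.9965/0.2353 ≈ 4.2349.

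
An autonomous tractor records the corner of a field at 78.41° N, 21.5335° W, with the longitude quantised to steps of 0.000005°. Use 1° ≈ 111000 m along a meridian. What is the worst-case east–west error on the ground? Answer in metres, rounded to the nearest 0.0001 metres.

0.0558 metres

With a 0.000005° grid the true value lies within half a step, ±0.000005°/2 = ±2.5e-06°, of the stored one.
Parallels shrink by cos φ, so at 78.41° a degree of longitude is 111000 × 0.2009 ≈ 22300.7 m.
East–west error: 2.5e-06° × 22300.7 m/° ≈ 0.0557517 m.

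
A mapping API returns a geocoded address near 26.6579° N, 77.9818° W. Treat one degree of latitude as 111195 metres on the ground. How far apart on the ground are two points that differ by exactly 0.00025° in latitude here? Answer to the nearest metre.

Along a meridian 0.00025° is 0.00025 × 111195 = 27.7988 m.

28 metres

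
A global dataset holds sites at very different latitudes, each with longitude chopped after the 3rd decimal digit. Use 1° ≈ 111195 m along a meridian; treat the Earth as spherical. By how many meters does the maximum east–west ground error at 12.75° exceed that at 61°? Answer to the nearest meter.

Truncating at 3 decimal places can drop up to a full unit in the last place, so the longitude may be off by as much as 0.001°.
At 12.75°: 0.001° × 111195 × cos 12.75° = 0.001 × 111195 × 0.9753 ≈ 108.45 m.
Error at 61° = 0.001° × 111195 × cos 61° ≈ 111.2 × 0.4848 = 53.908 m.
So the lower-latitude error exceeds the higher by 108.45 − 53.908 = 54.545 m.

55 meters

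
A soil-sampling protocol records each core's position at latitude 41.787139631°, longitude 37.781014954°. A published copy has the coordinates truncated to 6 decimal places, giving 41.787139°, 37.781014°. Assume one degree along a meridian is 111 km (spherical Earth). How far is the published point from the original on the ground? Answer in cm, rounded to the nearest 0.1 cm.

Δlat = 41.787139631 − 41.787139 = +0.000000631°; Δlon = 37.781014954 − 37.781014 = +0.000000954°.
N–S: 0.000000631° × 111000 m/° = 0.070041 m.
E–W at 41.7871°: 0.000000954° × 111000 × cos 41.7871° = 0.000000954 × 111000 × 0.7456 ≈ 0.0789573 m.
Distance: √(0.070041² + 0.0789573²) ≈ 0.105546 m.
That is 0.105546 m = 10.555 cm.

10.6 cm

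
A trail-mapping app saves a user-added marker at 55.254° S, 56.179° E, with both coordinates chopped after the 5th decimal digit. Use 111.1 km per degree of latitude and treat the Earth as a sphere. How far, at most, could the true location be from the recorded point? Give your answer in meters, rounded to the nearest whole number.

1 meters

Truncating at 5 decimal places can drop up to a full unit in the last place, so each coordinate may be off by as much as 1e-05°.
Latitude error → 1e-05 × 111100 = 1.111 m along the meridian.
East–west component at 55.254°: 1e-05° × 111100 × cos 55.254° ≈ 1e-05 × 63320.3 ≈ 0.633203 m.
Combining orthogonally: (1.111² + 0.633203²)^½ ≈ 1.27878 m.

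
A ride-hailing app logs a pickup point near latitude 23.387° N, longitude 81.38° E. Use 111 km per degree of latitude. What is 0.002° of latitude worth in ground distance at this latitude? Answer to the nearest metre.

0.002° × 111000 m/° = 222 m.

222 metres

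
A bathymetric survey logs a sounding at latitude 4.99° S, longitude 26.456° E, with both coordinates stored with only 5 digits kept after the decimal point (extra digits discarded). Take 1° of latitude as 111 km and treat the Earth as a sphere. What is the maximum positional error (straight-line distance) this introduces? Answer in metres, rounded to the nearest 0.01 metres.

Truncating at 5 decimal places can drop up to a full unit in the last place, so each coordinate may be off by as much as 1e-05°.
Latitude error → 1e-05 × 111000 = 1.11 m along the meridian.
E–W at 4.99°: 1e-05° × 111000 × cos 4.99° = 1e-05 × 111000 × 0.9962 ≈ 1.10579 m.
Worst case both components are at the extreme and orthogonal: √(1.11² + 1.10579²) ≈ 1.56681 m.

1.57 metres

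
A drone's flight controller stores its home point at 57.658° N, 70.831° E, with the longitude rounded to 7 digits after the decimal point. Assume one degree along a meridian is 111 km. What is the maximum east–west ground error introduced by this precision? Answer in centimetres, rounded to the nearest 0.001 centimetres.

0.297 centimetres

Rounding to 7 decimal places leaves the longitude within ±5e-08° of the true value.
One degree of longitude at 57.658° is 111000 × cos 57.658° ≈ 111000 × 0.5350 = 59381.9 m.
So at most 5e-08° × 59381.9 ≈ 0.00296909 m east–west.
That is 0.00296909 m = 0.29691 cm.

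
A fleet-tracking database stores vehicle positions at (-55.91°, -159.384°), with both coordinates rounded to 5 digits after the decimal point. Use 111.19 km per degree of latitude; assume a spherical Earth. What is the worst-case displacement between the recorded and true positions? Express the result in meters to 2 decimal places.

Rounding to 5 decimal places leaves each coordinate within ±5e-06° of the true value.
North–south component: 5e-06° × 111190 = 0.55595 m.
E–W at 55.91°: 5e-06° × 111190 × cos 55.91° = 5e-06 × 111190 × 0.5605 ≈ 0.311607 m.
The two errors are perpendicular, so the maximum displacement is √(0.55595² + 0.311607²) ≈ 0.637322 m.

0.64 meters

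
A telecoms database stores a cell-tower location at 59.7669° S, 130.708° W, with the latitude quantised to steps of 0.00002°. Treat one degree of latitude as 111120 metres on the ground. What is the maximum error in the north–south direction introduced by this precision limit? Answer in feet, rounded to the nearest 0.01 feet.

3.65 feet

With a 0.00002° grid the true value lies within half a step, ±0.00002°/2 = ±1e-05°, of the stored one.
So the N–S error is at most 1e-05 × 111120 = 1.1112 m.
In feet: 1.1112 m ÷ 0.3048 ≈ 3.6457 ft.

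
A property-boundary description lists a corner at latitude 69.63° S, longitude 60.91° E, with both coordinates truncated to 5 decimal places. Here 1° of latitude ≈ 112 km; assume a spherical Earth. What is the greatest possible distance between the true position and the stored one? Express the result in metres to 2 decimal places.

1.19 metres

Truncating at 5 decimal places can drop up to a full unit in the last place, so each coordinate may be off by as much as 1e-05°.
Latitude error → 1e-05 × 112000 = 1.12 m along the meridian.
East–west component at 69.63°: 1e-05° × 112000 × cos 69.63° ≈ 1e-05 × 38985.1 ≈ 0.389851 m.
Worst case both components are at the extreme and orthogonal: √(1.12² + 0.389851²) ≈ 1.18591 m.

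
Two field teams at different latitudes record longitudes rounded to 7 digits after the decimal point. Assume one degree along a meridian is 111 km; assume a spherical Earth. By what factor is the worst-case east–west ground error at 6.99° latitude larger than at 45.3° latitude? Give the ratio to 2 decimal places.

Rounding to 7 decimal places leaves the longitude within ±5e-08° of the true value.
Error at 6.99° = 5e-08° × 111000 × cos 6.99° ≈ 0.00555 × 0.9926 = 0.0055087 m.
At 45.3°: 5e-08° × 111000 × cos 45.3° = 5e-08 × 111000 × 0.7034 ≈ 0.0039038 m.
Ratio: 0.0055087 / 0.0039038 = cos 6.99° / cos 45.3° ≈ 1.4111.

1.41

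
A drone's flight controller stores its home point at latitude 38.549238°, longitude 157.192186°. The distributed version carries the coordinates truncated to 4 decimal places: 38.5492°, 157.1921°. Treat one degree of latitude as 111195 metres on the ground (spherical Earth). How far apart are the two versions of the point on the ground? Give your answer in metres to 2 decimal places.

8.59 metres

Δlat = 38.549238 − 38.5492 = +0.000038°; Δlon = 157.192186 − 157.1921 = +0.000086°.
N–S: 0.000038° × 111195 m/° = 4.22541 m.
East–west at this latitude: 0.000086° × 111195 × cos 38.5492° ≈ 0.000086 × 86962.6 = 7.47879 m.
Distance: √(4.22541² + 7.47879²) ≈ 8.5899 m.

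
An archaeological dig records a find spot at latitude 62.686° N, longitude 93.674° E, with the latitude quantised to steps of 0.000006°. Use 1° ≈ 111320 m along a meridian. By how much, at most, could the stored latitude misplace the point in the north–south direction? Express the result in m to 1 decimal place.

With a 0.000006° grid the true value lies within half a step, ±0.000006°/2 = ±3e-06°, of the stored one.
So the N–S error is at most 3e-06 × 111320 = 0.33396 m.

0.3 m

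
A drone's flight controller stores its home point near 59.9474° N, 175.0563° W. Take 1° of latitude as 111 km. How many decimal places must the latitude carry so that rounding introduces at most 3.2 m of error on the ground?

5 decimal places

One degree of latitude covers 111000 m.
Rounding to N decimal places gives at most 0.5 × 10⁻ᴺ degrees of error, i.e. 0.5 × 10⁻ᴺ × 111000 m.
Need 0.5 × 111000 × 10⁻ᴺ ≤ 3.2 → 10⁻ᴺ ≤ 5.766e-05, so N ≥ 4.24.
N = 4 would give 5.55 m (too coarse); N = 5 gives 0.555 m ≤ 3.2 m.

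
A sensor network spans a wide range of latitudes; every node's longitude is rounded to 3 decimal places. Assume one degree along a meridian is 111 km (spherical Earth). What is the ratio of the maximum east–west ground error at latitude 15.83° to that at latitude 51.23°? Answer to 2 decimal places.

Rounding to 3 decimal places leaves the longitude within ±0.0005° of the true value.
At 15.83°: 0.0005° × 111000 × cos 15.83° = 0.0005 × 111000 × 0.9621 ≈ 53.395 m.
At 51.23°: 0.0005° × 111000 × cos 51.23° = 0.0005 × 111000 × 0.6262 ≈ 34.754 m.
Ratio: 53.395 / 34.754 = cos 15.83° / cos 51.23° ≈ 1.5364.

1.54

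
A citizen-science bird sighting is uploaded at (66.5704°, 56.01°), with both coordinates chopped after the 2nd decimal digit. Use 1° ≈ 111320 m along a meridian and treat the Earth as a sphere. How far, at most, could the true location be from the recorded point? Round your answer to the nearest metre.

1198 metres

Truncating at 2 decimal places can drop up to a full unit in the last place, so each coordinate may be off by as much as 0.01°.
North–south component: 0.01° × 111320 = 1113.2 m.
East–west component at 66.5704°: 0.01° × 111320 × cos 66.5704° ≈ 0.01 × 44263.3 ≈ 442.633 m.
The two errors are perpendicular, so the maximum displacement is √(1113.2² + 442.633²) ≈ 1197.97 m.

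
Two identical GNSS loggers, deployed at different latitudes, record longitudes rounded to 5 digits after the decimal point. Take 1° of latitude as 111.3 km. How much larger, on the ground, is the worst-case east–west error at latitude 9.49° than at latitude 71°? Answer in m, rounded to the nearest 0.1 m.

Rounding to 5 decimal places leaves the longitude within ±5e-06° of the true value.
Error at 9.49° = 5e-06° × 111300 × cos 9.49° ≈ 0.5565 × 0.9863 = 0.54888 m.
Error at 71° = 5e-06° × 111300 × cos 71° ≈ 0.5565 × 0.3256 = 0.18118 m.
Difference: 0.54888 − 0.18118 = 0.36771 m.

0.4 m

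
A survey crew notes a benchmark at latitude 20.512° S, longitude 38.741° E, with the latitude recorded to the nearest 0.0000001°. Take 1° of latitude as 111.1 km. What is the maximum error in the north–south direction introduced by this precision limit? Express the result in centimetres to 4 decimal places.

0.5555 centimetres

Rounding to 7 decimal places leaves the latitude within ±5e-08° of the true value.
North–south distance: 5e-08° × 111100 m/° = 0.005555 m.
That is 0.005555 m = 0.5555 cm.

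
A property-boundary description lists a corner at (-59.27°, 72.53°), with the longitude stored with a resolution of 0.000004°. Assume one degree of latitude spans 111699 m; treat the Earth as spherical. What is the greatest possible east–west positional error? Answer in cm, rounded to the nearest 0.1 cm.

With a 0.000004° grid the true value lies within half a step, ±0.000004°/2 = ±2e-06°, of the stored one.
At latitude 59.27° a degree of longitude spans 111699 m × cos 59.27° = 111699 × 0.5110 ≈ 57077.4 m.
East–west error: 2e-06° × 57077.4 m/° ≈ 0.114155 m.
That is 0.114155 m = 11.415 cm.

11.4 cm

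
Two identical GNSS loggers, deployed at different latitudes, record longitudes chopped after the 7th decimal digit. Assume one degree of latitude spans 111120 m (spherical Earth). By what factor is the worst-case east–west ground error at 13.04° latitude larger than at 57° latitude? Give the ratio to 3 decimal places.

1.789

Truncating at 7 decimal places can drop up to a full unit in the last place, so the longitude may be off by as much as 1e-07°.
At 13.04°: 1e-07° × 111120 × cos 13.04° = 1e-07 × 111120 × 0.9742 ≈ 0.010825 m.
Error at 57° = 1e-07° × 111120 × cos 57° ≈ 0.011112 × 0.5446 = 0.006052 m.
Ratio: 0.010825 / 0.006052 = cos 13.04° / cos 57° ≈ 1.7887.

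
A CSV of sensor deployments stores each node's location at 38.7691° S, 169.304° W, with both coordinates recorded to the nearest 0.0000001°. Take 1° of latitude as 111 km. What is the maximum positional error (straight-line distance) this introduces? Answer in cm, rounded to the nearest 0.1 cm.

0.7 cm

Rounding to 7 decimal places leaves each coordinate within ±5e-08° of the true value.
North–south component: 5e-08° × 111000 = 0.00555 m.
Longitude error → 5e-08 × 111000 × cos 38.7691° = 5e-08 × 111000 × 0.7797 ≈ 0.0043272 m.
The two errors are perpendicular, so the maximum displacement is √(0.00555² + 0.0043272²) ≈ 0.00703755 m.
That is 0.00703755 m = 0.70376 cm.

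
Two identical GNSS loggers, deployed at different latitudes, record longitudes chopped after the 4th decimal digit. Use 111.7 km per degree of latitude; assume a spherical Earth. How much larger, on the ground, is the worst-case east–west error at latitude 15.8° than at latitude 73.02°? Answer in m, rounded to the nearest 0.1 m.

7.5 m

Truncating at 4 decimal places can drop up to a full unit in the last place, so the longitude may be off by as much as 0.0001°.
At 15.8°: 0.0001° × 111700 × cos 15.8° = 0.0001 × 111700 × 0.9622 ≈ 10.748 m.
At 73.02°: 0.0001° × 111700 × cos 73.02° = 0.0001 × 111700 × 0.2920 ≈ 3.2621 m.
So the lower-latitude error exceeds the higher by 10.748 − 3.2621 = 7.4859 m.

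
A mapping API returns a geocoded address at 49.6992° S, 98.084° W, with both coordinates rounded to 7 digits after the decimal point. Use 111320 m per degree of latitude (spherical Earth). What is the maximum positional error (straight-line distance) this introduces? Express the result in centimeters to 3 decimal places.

Rounding to 7 decimal places leaves each coordinate within ±5e-08° of the true value.
Latitude error → 5e-08 × 111320 = 0.005566 m along the meridian.
E–W at 49.6992°: 5e-08° × 111320 × cos 49.6992° = 5e-08 × 111320 × 0.6468 ≈ 0.00360009 m.
The two errors are perpendicular, so the maximum displacement is √(0.005566² + 0.00360009²) ≈ 0.0066288 m.
That is 0.0066288 m = 0.66288 cm.

0.663 centimeters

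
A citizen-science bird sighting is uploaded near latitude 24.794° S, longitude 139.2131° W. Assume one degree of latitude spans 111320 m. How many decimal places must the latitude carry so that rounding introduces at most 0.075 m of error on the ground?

6 decimal places

One degree of latitude covers 111320 m.
With N decimal places the half-ulp bound is 0.5·10⁻ᴺ°, or 0.5·10⁻ᴺ × 111320 m on the ground.
Setting 55660 × 10⁻ᴺ ≤ 0.075 gives 10ᴺ ≥ 7.421e+05, i.e. N ≥ 5.87.
So 6 decimal places suffice (0.0557 m); 5 would allow up to 0.557 m.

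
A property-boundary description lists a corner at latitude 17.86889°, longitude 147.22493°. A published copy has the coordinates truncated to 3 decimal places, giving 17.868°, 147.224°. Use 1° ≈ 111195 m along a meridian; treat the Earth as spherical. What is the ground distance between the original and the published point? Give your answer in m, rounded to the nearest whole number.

140 m

The latitude changed by +0.00089° and the longitude by +0.00093°.
N–S: 0.00089° × 111195 m/° = 98.9636 m.
East–west at this latitude: 0.00093° × 111195 × cos 17.868° ≈ 0.00093 × 105832 = 98.4234 m.
Distance: √(98.9636² + 98.4234²) ≈ 139.574 m.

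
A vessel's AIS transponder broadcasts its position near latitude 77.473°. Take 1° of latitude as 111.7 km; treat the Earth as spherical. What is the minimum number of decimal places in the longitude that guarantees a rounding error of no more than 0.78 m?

5 decimal places

At 77.473° one degree of longitude covers 111700 × cos 77.473° ≈ 111700 × 0.2169 ≈ 24227.7 m.
N decimal places → at most half a unit in the last place, 0.5 × 10⁻ᴺ° = 24227.7/2 × 10⁻ᴺ m.
Setting 12113.8 × 10⁻ᴺ ≤ 0.78 gives 10ᴺ ≥ 1.553e+04, i.e. N ≥ 4.19.
So 5 decimal places suffice (0.121 m); 4 would allow up to 1.21 m.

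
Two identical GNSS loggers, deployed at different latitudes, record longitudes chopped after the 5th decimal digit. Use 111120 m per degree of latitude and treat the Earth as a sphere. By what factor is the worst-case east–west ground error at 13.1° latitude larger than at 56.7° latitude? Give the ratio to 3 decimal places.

1.774

Truncating at 5 decimal places can drop up to a full unit in the last place, so the longitude may be off by as much as 1e-05°.
At 13.1°: 1e-05° × 111120 × cos 13.1° = 1e-05 × 111120 × 0.9740 ≈ 1.0823 m.
Error at 56.7° = 1e-05° × 111120 × cos 56.7° ≈ 1.1112 × 0.5490 = 0.61007 m.
The ratio reduces to cos 13.1° / cos 56.7° = 0.9740/0.5490 ≈ 1.7740.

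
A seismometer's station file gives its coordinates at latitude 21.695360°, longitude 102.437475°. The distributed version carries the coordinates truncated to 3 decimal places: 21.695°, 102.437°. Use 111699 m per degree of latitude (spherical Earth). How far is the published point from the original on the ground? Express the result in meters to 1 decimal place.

The latitude changed by +0.000360° and the longitude by +0.000475°.
N–S: 0.000360° × 111699 m/° = 40.2116 m.
E–W at 21.695°: 0.000475° × 111699 × cos 21.695° = 0.000475 × 111699 × 0.9292 ≈ 49.2987 m.
Distance: √(40.2116² + 49.2987²) ≈ 63.6187 m.

63.6 meters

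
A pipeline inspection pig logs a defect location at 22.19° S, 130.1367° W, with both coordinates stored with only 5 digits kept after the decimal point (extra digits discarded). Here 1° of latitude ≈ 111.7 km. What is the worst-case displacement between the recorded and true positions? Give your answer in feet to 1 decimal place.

Truncating at 5 decimal places can drop up to a full unit in the last place, so each coordinate may be off by as much as 1e-05°.
N–S: 1e-05° × 111700 m/° = 1.117 m.
Longitude error → 1e-05 × 111700 × cos 22.19° = 1e-05 × 111700 × 0.9259 ≈ 1.03427 m.
The two errors are perpendicular, so the maximum displacement is √(1.117² + 1.03427²) ≈ 1.5223 m.
In feet: 1.5223 m ÷ 0.3048 ≈ 4.9944 ft.

5.0 feet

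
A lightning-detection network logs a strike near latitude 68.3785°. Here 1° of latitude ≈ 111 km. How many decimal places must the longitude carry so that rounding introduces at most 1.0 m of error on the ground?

5 decimal places

At 68.3785° one degree of longitude covers 111000 × cos 68.3785° ≈ 111000 × 0.3685 ≈ 40900.5 m.
N decimal places → at most half a unit in the last place, 0.5 × 10⁻ᴺ° = 40900.5/2 × 10⁻ᴺ m.
Setting 20450.3 × 10⁻ᴺ ≤ 1.0 gives 10ᴺ ≥ 2.045e+04, i.e. N ≥ 4.31.
N = 4 would give 2.05 m (too coarse); N = 5 gives 0.205 m ≤ 1.0 m.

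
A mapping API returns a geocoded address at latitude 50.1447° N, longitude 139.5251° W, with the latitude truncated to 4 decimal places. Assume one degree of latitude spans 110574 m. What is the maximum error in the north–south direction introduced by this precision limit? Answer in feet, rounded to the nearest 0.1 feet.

Truncating at 4 decimal places can drop up to a full unit in the last place, so the latitude may be off by as much as 0.0001°.
North–south distance: 0.0001° × 110574 m/° = 11.0574 m.
Converting: 11.0574 m × 3.2808 ft/m ≈ 36.278 ft.

36.3 feet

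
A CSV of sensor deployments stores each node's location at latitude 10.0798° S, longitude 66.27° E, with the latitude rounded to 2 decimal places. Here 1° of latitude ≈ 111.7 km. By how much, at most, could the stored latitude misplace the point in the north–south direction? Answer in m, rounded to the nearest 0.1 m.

558.5 m

Rounding to 2 decimal places leaves the latitude within ±0.005° of the true value.
North–south distance: 0.005° × 111700 m/° = 558.5 m.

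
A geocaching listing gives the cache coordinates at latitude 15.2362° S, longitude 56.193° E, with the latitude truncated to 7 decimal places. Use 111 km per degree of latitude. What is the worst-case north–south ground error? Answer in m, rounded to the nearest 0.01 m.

Truncating at 7 decimal places can drop up to a full unit in the last place, so the latitude may be off by as much as 1e-07°.
So the N–S error is at most 1e-07 × 111000 = 0.0111 m.

0.01 m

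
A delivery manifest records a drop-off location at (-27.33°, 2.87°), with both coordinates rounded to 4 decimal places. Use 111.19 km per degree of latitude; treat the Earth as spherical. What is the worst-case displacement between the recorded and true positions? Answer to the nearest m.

7 m

Rounding to 4 decimal places leaves each coordinate within ±5e-05° of the true value.
N–S: 5e-05° × 111190 m/° = 5.5595 m.
E–W at 27.33°: 5e-05° × 111190 × cos 27.33° = 5e-05 × 111190 × 0.8884 ≈ 4.93893 m.
Combining orthogonally: (5.5595² + 4.93893²)^½ ≈ 7.43647 m.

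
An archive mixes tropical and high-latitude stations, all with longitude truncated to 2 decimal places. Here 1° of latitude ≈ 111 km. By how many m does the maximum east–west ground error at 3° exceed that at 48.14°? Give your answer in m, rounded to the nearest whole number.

368 m

Truncating at 2 decimal places can drop up to a full unit in the last place, so the longitude may be off by as much as 0.01°.
Error at 3° = 0.01° × 111000 × cos 3° ≈ 1110 × 0.9986 = 1108.5 m.
At 48.14°: 0.01° × 111000 × cos 48.14° = 0.01 × 111000 × 0.6673 ≈ 740.72 m.
Difference: 1108.5 − 740.72 = 367.76 m.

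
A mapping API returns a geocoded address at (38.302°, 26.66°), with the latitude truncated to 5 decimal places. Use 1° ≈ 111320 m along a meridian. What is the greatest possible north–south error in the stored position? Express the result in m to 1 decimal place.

Truncating at 5 decimal places can drop up to a full unit in the last place, so the latitude may be off by as much as 1e-05°.
So the N–S error is at most 1e-05 × 111320 = 1.1132 m.

1.1 m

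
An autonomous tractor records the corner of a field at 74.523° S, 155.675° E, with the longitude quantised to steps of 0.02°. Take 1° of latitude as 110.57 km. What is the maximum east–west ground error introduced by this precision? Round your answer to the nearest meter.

With a 0.02° grid the true value lies within half a step, ±0.02°/2 = ±0.01°, of the stored one.
At latitude 74.523° a degree of longitude spans 110570 m × cos 74.523° = 110570 × 0.2669 ≈ 29505.8 m.
So at most 0.01° × 29505.8 ≈ 295.058 m east–west.

295 meters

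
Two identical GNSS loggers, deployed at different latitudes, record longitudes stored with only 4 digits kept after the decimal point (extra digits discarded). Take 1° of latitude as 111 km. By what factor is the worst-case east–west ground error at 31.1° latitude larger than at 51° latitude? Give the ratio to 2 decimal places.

1.36

Truncating at 4 decimal places can drop up to a full unit in the last place, so the longitude may be off by as much as 0.0001°.
At 31.1°: 0.0001° × 111000 × cos 31.1° = 0.0001 × 111000 × 0.8563 ≈ 9.5046 m.
At 51°: 0.0001° × 111000 × cos 51° = 0.0001 × 111000 × 0.6293 ≈ 6.9855 m.
The ratio reduces to cos 31.1° / cos 51° = 0.8563/0.6293 ≈ 1.3606.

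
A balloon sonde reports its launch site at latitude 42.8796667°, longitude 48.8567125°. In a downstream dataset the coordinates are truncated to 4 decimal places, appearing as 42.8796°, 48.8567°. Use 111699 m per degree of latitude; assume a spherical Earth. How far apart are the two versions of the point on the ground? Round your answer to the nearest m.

8 m

The latitude changed by +0.0000667° and the longitude by +0.0000125°.
North–south shift: 0.0000667 × 111699 = 7.45032 m.
E–W at 42.8796°: 0.0000125° × 111699 × cos 42.8796° = 0.0000125 × 111699 × 0.7328 ≈ 1.02314 m.
Combined displacement = (7.45032² + 1.02314²)^½ ≈ 7.52025 m.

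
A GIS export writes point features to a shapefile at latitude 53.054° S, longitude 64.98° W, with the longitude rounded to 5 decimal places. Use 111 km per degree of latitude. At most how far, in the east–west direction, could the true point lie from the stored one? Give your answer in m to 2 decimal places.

Rounding to 5 decimal places leaves the longitude within ±5e-06° of the true value.
One degree of longitude at 53.054° is 111000 × cos 53.054° ≈ 111000 × 0.6011 = 66717.9 m.
East–west error: 5e-06° × 66717.9 m/° ≈ 0.333589 m.

0.33 m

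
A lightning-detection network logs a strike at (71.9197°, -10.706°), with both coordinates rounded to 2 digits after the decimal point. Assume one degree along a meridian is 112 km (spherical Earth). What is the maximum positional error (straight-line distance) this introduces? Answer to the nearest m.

Rounding to 2 decimal places leaves each coordinate within ±0.005° of the true value.
N–S: 0.005° × 112000 m/° = 560 m.
Longitude error → 0.005 × 112000 × cos 71.9197° = 0.005 × 112000 × 0.3103 ≈ 173.796 m.
Worst case both components are at the extreme and orthogonal: √(560² + 173.796²) ≈ 586.349 m.

586 m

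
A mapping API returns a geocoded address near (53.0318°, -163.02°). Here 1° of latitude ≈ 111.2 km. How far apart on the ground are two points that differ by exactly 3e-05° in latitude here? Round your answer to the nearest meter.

3 meters

Along a meridian 3e-05° is 3e-05 × 111200 = 3.336 m.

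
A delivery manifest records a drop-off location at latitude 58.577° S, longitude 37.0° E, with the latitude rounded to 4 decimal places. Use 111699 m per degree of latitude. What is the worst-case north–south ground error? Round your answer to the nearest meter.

Rounding to 4 decimal places leaves the latitude within ±5e-05° of the true value.
So the N–S error is at most 5e-05 × 111699 = 5.58495 m.

6 meters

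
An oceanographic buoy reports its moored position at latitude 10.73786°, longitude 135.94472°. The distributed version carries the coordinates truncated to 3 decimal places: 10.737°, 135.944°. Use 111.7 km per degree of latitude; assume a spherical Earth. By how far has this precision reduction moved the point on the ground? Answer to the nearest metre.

Δlat = 10.73786 − 10.737 = +0.00086°; Δlon = 135.94472 − 135.944 = +0.00072°.
N–S: 0.00086° × 111700 m/° = 96.062 m.
E–W at 10.737°: 0.00072° × 111700 × cos 10.737° = 0.00072 × 111700 × 0.9825 ≈ 79.016 m.
Hypotenuse of the two orthogonal shifts: √(96.062² + 79.016²) = 124.384 m.

124 metres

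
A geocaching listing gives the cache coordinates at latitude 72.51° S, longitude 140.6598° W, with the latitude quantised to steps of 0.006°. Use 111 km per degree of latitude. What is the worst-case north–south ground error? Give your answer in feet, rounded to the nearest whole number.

1093 feet

With a 0.006° grid the true value lies within half a step, ±0.006°/2 = ±0.003°, of the stored one.
Along the meridian that is 0.003° × 111000 m/° = 333 m.
Converting: 333 m × 3.2808 ft/m ≈ 1092.5 ft.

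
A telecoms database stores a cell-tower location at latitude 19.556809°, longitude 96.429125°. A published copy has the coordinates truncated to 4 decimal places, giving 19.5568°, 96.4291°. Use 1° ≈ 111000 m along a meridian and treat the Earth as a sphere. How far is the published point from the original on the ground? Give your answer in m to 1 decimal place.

2.8 m

Δlat = 19.556809 − 19.5568 = +0.000009°; Δlon = 96.429125 − 96.4291 = +0.000025°.
N–S: 0.000009° × 111000 m/° = 0.999 m.
East–west at this latitude: 0.000025° × 111000 × cos 19.5568° ≈ 0.000025 × 104596 = 2.61491 m.
Distance: √(0.999² + 2.61491²) ≈ 2.79924 m.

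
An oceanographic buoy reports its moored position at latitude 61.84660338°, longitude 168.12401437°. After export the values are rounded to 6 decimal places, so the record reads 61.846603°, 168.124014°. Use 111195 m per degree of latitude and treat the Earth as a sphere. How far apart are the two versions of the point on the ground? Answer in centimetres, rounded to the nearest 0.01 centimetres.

4.65 centimetres

The latitude changed by +0.00000038° and the longitude by +0.00000037°.
North–south shift: 0.00000038 × 111195 = 0.0422541 m.
E–W at 61.8466°: 0.00000037° × 111195 × cos 61.8466° = 0.00000037 × 111195 × 0.4718 ≈ 0.0194123 m.
Distance: √(0.0422541² + 0.0194123²) ≈ 0.0464999 m.
That is 0.0464999 m = 4.65 cm.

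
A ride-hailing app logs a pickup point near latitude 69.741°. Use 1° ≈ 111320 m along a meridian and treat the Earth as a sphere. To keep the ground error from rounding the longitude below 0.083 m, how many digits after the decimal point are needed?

At 69.741° one degree of longitude covers 111320 × cos 69.741° ≈ 111320 × 0.3463 ≈ 38546.2 m.
Rounding to N decimal places gives at most 0.5 × 10⁻ᴺ degrees of error, i.e. 0.5 × 10⁻ᴺ × 38546.2 m.
Setting 19273.1 × 10⁻ᴺ ≤ 0.083 gives 10ᴺ ≥ 2.322e+05, i.e. N ≥ 5.37.
At 5 places the error can reach 0.193 m, but 6 places keeps it to 0.0193 m.

6 decimal places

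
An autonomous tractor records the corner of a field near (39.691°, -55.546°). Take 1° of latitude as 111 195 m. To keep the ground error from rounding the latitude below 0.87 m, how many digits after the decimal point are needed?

5 decimal places

One degree of latitude covers 111195 m.
N decimal places → at most half a unit in the last place, 0.5 × 10⁻ᴺ° = 111195/2 × 10⁻ᴺ m.
Need 0.5 × 111195 × 10⁻ᴺ ≤ 0.87 → 10⁻ᴺ ≤ 1.565e-05, so N ≥ 4.81.
So 5 decimal places suffice (0.556 m); 4 would allow up to 5.56 m.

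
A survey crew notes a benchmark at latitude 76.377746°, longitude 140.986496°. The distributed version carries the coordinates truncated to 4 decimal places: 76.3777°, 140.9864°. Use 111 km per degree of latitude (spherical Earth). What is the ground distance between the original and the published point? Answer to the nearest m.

Δlat = 76.377746 − 76.3777 = +0.000046°; Δlon = 140.986496 − 140.9864 = +0.000096°.
North–south shift: 0.000046 × 111000 = 5.106 m.
E–W at 76.3777°: 0.000096° × 111000 × cos 76.3777° = 0.000096 × 111000 × 0.2355 ≈ 2.50971 m.
Hypotenuse of the two orthogonal shifts: √(5.106² + 2.50971²) = 5.68945 m.

6 m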